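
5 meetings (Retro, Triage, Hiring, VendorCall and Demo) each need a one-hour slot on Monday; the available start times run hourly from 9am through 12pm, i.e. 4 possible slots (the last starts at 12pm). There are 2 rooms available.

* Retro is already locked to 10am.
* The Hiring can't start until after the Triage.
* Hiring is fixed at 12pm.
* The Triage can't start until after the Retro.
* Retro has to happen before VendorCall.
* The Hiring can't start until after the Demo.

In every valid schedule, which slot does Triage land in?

11am

Retro is fixed at 10am and must come before Triage, so Triage is at least 11am.
Hiring is fixed at 12pm and must come after Triage, so Triage is at most 11am.
So Triage must be 11am.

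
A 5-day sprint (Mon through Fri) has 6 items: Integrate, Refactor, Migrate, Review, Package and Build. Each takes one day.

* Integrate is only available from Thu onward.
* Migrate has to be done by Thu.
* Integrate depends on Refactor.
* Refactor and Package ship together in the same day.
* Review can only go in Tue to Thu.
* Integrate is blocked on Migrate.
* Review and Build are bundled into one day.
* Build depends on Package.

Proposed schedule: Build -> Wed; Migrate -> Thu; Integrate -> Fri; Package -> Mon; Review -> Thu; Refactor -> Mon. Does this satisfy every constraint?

Review and Build are bundled into one day — violated.
Integrate is only available from Thu onward — holds.
Migrate has to be done by Thu — holds.
Refactor and Package ship together in the same day — holds.
Integrate depends on Refactor — holds.
Build depends on Package — holds.
Integrate is blocked on Migrate — holds.
Review can only go in Tue to Thu — holds.

No — it violates: Review and Build are bundled into one day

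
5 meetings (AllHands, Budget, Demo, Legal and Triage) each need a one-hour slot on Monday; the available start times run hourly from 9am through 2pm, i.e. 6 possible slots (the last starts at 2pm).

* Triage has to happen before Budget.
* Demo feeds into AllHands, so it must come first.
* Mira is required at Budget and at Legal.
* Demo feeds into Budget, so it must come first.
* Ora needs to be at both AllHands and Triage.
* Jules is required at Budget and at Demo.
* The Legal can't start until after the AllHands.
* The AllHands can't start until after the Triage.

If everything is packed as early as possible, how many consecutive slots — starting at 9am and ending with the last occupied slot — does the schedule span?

3 slots

The precedence chain requires at least 3 distinct slots.
3 works (last occupied slot: 11am): for example Demo -> 9am, Budget -> 10am, Legal -> 11am, Triage -> 9am, AllHands -> 10am.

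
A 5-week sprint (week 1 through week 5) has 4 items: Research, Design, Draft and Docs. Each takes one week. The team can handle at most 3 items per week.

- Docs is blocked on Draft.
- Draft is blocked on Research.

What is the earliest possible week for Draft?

Precedence pushes Draft to at least week 2; downstream work caps Draft at week 4.
Draft at week 2 is achievable: Draft -> week 2, Design -> week 1, Research -> week 1, Docs -> week 3.

week 2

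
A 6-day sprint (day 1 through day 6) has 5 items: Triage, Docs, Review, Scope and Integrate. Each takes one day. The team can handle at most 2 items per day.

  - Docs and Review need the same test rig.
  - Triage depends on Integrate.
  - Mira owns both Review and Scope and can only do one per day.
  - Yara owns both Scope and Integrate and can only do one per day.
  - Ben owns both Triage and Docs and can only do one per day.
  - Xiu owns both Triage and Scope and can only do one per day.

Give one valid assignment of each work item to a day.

Integrate in day 1; Triage in day 2; Review in day 2; Docs in day 1; Scope in day 3

Checking: Integrate(day 1) before Triage(day 2); Docs(day 1) != Review(day 2); Triage(day 2) != Scope(day 3); Triage(day 2) != Docs(day 1); Review(day 2) != Scope(day 3); Scope(day 3) != Integrate(day 1); max 2 per day (cap 2).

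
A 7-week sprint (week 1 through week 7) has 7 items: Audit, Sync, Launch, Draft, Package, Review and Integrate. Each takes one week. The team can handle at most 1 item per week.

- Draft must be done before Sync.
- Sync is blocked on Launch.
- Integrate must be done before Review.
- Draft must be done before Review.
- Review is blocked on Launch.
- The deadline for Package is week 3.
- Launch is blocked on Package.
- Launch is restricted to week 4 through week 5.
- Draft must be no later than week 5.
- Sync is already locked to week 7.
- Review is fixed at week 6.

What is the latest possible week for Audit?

Audit at week 5 is achievable: Audit in week 5; Integrate in week 3; Package in week 1; Review in week 6; Launch in week 4; Draft in week 2; Sync in week 7.
Nothing later works — the capacity limit rule out every week after week 5.

week 5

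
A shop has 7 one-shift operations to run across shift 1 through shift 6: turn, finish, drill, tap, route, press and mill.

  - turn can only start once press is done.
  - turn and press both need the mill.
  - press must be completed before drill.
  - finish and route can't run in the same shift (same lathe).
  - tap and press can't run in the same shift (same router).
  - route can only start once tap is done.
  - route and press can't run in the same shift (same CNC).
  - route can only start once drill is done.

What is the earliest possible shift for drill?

Precedence pushes drill to at least shift 2; downstream work caps drill at shift 5.
drill at shift 2 is achievable: press -> shift 1, drill -> shift 2, tap -> shift 2, route -> shift 3, finish -> shift 1, mill -> shift 1, turn -> shift 2.

shift 2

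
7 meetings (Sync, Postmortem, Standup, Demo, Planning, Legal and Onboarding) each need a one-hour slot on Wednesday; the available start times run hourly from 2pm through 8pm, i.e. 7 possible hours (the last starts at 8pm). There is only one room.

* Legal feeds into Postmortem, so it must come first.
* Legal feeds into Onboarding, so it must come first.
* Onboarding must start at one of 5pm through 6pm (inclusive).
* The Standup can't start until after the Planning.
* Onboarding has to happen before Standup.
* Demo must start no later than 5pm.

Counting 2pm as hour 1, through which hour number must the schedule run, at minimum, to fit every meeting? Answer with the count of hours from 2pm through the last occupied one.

The precedence chain requires at least 3 distinct hours.
With at most 1 per hour and 7 meetings, at least 7 hours are needed.
Propagating the time windows through the other constraints, Standup can't land before 6pm — that is hour 5 counting from 2pm — so the schedule must run through at least 5 hours.
7 works (last occupied hour: 8pm): for example Postmortem=7pm, Legal=3pm, Standup=6pm, Planning=4pm, Onboarding=5pm, Sync=8pm, Demo=2pm.

7 hours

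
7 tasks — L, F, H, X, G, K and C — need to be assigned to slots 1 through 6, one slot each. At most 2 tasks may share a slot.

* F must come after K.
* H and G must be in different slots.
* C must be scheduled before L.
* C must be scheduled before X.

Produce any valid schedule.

H=3, C=1, K=1, F=2, L=2, X=3, G=4

Checking: K(1) before F(2); C(1) before L(2); C(1) before X(3); H(3) != G(4); max 2 per slot (cap 2).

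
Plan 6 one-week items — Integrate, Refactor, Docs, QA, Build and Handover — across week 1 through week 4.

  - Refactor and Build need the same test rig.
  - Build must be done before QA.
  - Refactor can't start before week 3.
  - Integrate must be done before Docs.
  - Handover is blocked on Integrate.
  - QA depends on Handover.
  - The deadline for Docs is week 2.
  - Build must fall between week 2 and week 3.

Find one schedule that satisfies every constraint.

Integrate in week 1, QA in week 3, Handover in week 2, Refactor in week 3, Docs in week 2, Build in week 2

Checking: Handover(week 2) before QA(week 3); Build(week 2) before QA(week 3); Integrate(week 1) before Docs(week 2); Integrate(week 1) before Handover(week 2); Refactor(week 3) != Build(week 2); Refactor=week 3 in [week 3,week 4]; Docs=week 2 in [week 1,week 2]; Build=week 2 in [week 2,week 3].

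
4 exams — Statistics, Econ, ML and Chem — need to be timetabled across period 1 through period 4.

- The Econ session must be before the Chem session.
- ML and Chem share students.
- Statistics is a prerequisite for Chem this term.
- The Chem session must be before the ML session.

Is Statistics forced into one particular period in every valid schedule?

Statistics can be period 1 (e.g. Chem in period 2, Statistics in period 1, Econ in period 1, ML in period 3) or period 2 (e.g. Econ -> period 1, Chem -> period 3, Statistics -> period 2, ML -> period 4).

No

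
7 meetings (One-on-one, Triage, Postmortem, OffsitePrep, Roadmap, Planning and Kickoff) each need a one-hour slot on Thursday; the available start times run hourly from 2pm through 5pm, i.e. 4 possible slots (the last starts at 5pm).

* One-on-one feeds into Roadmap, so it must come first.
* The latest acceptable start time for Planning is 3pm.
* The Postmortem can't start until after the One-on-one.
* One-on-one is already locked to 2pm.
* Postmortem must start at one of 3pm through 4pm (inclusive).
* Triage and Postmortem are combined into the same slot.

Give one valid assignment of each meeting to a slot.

Postmortem=3pm, Kickoff=2pm, Triage=3pm, OffsitePrep=2pm, Planning=2pm, One-on-one=2pm, Roadmap=3pm

Checking: One-on-one(2pm) before Postmortem(3pm); One-on-one(2pm) before Roadmap(3pm); Triage = Postmortem = 3pm; Planning=2pm in [2pm,3pm]; Postmortem=3pm in [3pm,4pm]; One-on-one=2pm in [2pm,2pm].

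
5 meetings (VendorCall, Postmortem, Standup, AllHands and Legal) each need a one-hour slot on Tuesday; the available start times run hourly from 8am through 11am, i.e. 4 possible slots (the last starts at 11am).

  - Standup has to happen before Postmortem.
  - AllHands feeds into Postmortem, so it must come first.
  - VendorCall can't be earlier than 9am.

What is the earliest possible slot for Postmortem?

Precedence pushes Postmortem to at least 9am.
Postmortem at 9am is achievable: AllHands=8am, VendorCall=9am, Standup=8am, Postmortem=9am, Legal=8am.

9am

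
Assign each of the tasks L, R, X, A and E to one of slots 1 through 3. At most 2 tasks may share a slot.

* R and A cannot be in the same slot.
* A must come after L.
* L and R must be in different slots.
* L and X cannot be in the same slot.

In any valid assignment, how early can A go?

Precedence pushes A to at least 2.
A at 2 is achievable: A -> 2; X -> 2; E -> 1; R -> 3; L -> 1.

2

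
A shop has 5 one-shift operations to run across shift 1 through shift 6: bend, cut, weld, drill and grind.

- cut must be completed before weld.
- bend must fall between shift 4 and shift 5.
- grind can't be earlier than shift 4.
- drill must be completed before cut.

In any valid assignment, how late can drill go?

shift 4

Downstream work caps drill at shift 4.
drill at shift 4 is achievable: grind=shift 4; weld=shift 6; drill=shift 4; cut=shift 5; bend=shift 4.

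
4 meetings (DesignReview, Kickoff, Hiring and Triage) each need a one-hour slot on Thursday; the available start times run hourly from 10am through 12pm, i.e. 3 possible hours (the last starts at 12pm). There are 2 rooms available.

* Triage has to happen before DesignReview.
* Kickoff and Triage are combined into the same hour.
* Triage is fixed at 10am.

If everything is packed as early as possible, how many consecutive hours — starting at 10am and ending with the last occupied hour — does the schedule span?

2

The precedence chain requires at least 2 distinct hours.
With at most 2 per hour and 4 meetings, at least 2 hours are needed.
2 works (last occupied hour: 11am): for example Hiring in 11am, Triage in 10am, Kickoff in 10am, DesignReview in 11am.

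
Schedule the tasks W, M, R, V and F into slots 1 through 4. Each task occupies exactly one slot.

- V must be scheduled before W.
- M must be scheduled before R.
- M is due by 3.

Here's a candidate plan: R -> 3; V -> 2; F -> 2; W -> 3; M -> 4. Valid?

V must be scheduled before W — holds.
M is due by 3 — violated.
M must be scheduled before R — violated.

Invalid. M is due by 3.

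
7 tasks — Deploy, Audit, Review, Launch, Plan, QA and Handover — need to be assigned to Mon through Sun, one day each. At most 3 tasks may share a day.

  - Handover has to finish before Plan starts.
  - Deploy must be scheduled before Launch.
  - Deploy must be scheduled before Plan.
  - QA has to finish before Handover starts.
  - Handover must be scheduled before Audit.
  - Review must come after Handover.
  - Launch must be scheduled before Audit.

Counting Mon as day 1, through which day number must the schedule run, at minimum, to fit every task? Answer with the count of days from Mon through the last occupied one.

3 days

The precedence chain requires at least 3 distinct days.
With at most 3 per day and 7 tasks, at least 3 days are needed.
3 works (last occupied day: Wed): for example Audit=Wed, Review=Wed, Handover=Tue, Plan=Wed, Launch=Tue, QA=Mon, Deploy=Mon.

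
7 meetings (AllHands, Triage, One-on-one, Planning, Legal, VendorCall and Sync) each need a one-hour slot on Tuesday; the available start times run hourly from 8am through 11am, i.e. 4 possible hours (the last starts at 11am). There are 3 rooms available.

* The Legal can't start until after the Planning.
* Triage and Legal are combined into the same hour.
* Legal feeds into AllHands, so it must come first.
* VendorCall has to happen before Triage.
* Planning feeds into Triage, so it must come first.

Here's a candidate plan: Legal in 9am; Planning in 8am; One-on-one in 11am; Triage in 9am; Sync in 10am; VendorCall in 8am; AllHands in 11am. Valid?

Yes

Planning feeds into Triage, so it must come first — holds.
There are 3 rooms available — holds.
The Legal can't start until after the Planning — holds.
Triage and Legal are combined into the same hour — holds.
Legal feeds into AllHands, so it must come first — holds.
VendorCall has to happen before Triage — holds.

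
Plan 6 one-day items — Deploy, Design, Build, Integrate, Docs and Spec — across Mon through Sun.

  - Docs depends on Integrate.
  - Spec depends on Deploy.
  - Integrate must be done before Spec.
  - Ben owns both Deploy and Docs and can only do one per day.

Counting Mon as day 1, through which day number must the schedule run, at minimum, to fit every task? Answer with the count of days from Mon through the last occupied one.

2 days

The precedence chain requires at least 2 distinct days.
2 works (last occupied day: Tue): for example Deploy=Mon, Spec=Tue, Docs=Tue, Design=Mon, Build=Mon, Integrate=Mon.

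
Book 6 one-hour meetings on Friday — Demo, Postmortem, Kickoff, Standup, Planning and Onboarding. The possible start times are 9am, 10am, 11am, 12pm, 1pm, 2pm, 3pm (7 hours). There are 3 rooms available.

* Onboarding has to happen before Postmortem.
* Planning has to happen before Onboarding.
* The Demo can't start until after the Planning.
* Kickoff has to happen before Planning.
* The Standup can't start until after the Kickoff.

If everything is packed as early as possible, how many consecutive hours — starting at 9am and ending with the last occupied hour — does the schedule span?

The precedence chain requires at least 4 distinct hours.
With at most 3 per hour and 6 meetings, at least 2 hours are needed.
4 works (last occupied hour: 12pm): for example Planning in 10am; Demo in 11am; Onboarding in 11am; Postmortem in 12pm; Kickoff in 9am; Standup in 10am.

4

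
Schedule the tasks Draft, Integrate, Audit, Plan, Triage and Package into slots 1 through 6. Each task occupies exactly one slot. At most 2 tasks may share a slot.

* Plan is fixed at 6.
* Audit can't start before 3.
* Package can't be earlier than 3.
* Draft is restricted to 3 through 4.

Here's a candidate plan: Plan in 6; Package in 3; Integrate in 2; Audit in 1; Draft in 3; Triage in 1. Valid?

No. Audit can't start before 3 is not satisfied.

At most 2 tasks may share a slot — holds.
Package can't be earlier than 3 — holds.
Plan is fixed at 6 — holds.
Audit can't start before 3 — violated.
Draft is restricted to 3 through 4 — holds.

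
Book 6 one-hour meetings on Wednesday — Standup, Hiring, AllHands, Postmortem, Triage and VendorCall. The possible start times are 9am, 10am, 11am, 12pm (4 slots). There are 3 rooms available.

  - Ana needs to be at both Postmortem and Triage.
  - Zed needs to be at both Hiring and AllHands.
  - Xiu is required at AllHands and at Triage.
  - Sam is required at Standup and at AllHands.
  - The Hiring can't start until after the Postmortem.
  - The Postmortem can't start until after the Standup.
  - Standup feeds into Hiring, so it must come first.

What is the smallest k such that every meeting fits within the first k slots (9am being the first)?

The precedence chain requires at least 3 distinct slots.
With at most 3 per slot and 6 meetings, at least 2 slots are needed.
3 works (last occupied slot: 11am): for example AllHands in 10am, Postmortem in 10am, Hiring in 11am, Triage in 9am, Standup in 9am, VendorCall in 9am.

3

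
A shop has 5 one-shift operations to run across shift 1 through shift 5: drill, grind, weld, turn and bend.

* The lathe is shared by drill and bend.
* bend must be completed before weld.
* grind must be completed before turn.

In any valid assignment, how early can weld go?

shift 2

Precedence pushes weld to at least shift 2.
weld at shift 2 is achievable: grind in shift 1; drill in shift 2; bend in shift 1; weld in shift 2; turn in shift 2.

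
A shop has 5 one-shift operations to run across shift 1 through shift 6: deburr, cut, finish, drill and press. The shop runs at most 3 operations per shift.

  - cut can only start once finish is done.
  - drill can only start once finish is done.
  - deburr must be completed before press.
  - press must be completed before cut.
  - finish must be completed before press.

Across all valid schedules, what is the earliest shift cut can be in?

Precedence pushes cut to at least shift 3.
cut at shift 3 is achievable: finish -> shift 1; cut -> shift 3; press -> shift 2; drill -> shift 2; deburr -> shift 1.

shift 3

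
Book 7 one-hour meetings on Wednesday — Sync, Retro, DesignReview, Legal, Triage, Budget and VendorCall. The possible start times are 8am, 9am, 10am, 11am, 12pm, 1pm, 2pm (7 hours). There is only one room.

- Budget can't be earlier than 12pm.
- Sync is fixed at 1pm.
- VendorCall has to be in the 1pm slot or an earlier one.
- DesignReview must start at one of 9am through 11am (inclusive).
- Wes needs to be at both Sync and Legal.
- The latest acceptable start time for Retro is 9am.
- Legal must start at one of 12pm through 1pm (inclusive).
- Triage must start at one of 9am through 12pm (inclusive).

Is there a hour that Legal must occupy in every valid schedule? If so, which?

12pm

Legal's window is 12pm–1pm.
Sync is fixed at 1pm, and Legal can't share a hour with Sync.
So Legal must be 12pm.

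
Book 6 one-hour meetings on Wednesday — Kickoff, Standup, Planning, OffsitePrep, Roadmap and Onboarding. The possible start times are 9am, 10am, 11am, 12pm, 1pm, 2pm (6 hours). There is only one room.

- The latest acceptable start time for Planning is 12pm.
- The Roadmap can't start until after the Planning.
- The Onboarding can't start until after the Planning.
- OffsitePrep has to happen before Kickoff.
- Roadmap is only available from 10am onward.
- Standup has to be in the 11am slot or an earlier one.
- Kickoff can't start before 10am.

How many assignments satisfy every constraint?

60

Splitting on Kickoff: it can be 10am (2), 11am (4), 12pm (12), 1pm (18), 2pm (24). Listing each branch's schedules as (Standup, Planning, OffsitePrep, Roadmap, Onboarding):
Kickoff=10am: (11am,12pm,9am,1pm,2pm) (11am,12pm,9am,2pm,1pm) — 2.
Kickoff=11am: (9am,12pm,10am,1pm,2pm) (9am,12pm,10am,2pm,1pm) (10am,12pm,9am,1pm,2pm) (10am,12pm,9am,2pm,1pm) — 4.
Kickoff=12pm: (9am,10am,11am,1pm,2pm) (9am,10am,11am,2pm,1pm) (9am,11am,10am,1pm,2pm) (9am,11am,10am,2pm,1pm) (10am,9am,11am,1pm,2pm) (10am,9am,11am,2pm,1pm) (10am,11am,9am,1pm,2pm) (10am,11am,9am,2pm,1pm) (11am,9am,10am,1pm,2pm) (11am,9am,10am,2pm,1pm) (11am,10am,9am,1pm,2pm) (11am,10am,9am,2pm,1pm) — 12.
Kickoff=1pm: (9am,10am,11am,12pm,2pm) (9am,10am,11am,2pm,12pm) (9am,10am,12pm,11am,2pm) (9am,10am,12pm,2pm,11am) (9am,11am,10am,12pm,2pm) (9am,11am,10am,2pm,12pm) (10am,9am,11am,12pm,2pm) (10am,9am,11am,2pm,12pm) (10am,9am,12pm,11am,2pm) (10am,9am,12pm,2pm,11am) (10am,11am,9am,12pm,2pm) (10am,11am,9am,2pm,12pm) (11am,9am,10am,12pm,2pm) (11am,9am,10am,2pm,12pm) (11am,9am,12pm,10am,2pm) (11am,9am,12pm,2pm,10am) (11am,10am,9am,12pm,2pm) (11am,10am,9am,2pm,12pm) — 18.
Kickoff=2pm: (9am,10am,11am,12pm,1pm) (9am,10am,11am,1pm,12pm) (9am,10am,12pm,11am,1pm) (9am,10am,12pm,1pm,11am) (9am,10am,1pm,11am,12pm) (9am,10am,1pm,12pm,11am) (9am,11am,10am,12pm,1pm) (9am,11am,10am,1pm,12pm) (10am,9am,11am,12pm,1pm) (10am,9am,11am,1pm,12pm) (10am,9am,12pm,11am,1pm) (10am,9am,12pm,1pm,11am) (10am,9am,1pm,11am,12pm) (10am,9am,1pm,12pm,11am) (10am,11am,9am,12pm,1pm) (10am,11am,9am,1pm,12pm) (11am,9am,10am,12pm,1pm) (11am,9am,10am,1pm,12pm) (11am,9am,12pm,10am,1pm) (11am,9am,12pm,1pm,10am) (11am,9am,1pm,10am,12pm) (11am,9am,1pm,12pm,10am) (11am,10am,9am,12pm,1pm) (11am,10am,9am,1pm,12pm) — 24.
Summing: 2 + 4 + 12 + 18 + 24 = 60.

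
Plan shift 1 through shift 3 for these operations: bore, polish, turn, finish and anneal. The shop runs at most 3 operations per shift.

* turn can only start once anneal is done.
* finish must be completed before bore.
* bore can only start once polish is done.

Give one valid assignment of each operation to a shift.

bore in shift 2; anneal in shift 1; finish in shift 1; polish in shift 1; turn in shift 2

Checking: anneal(shift 1) before turn(shift 2); finish(shift 1) before bore(shift 2); polish(shift 1) before bore(shift 2); max 3 per shift (cap 3).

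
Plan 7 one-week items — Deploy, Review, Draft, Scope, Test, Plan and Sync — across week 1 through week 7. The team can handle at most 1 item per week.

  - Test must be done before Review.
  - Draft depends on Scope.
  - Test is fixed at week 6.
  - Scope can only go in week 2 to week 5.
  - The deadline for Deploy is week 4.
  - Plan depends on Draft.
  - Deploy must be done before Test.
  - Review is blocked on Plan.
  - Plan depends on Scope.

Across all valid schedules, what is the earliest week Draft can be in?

week 3

Precedence pushes Draft to at least week 3; downstream work caps Draft at week 5.
Draft at week 3 is achievable: Draft in week 3, Test in week 6, Sync in week 5, Scope in week 2, Plan in week 4, Deploy in week 1, Review in week 7.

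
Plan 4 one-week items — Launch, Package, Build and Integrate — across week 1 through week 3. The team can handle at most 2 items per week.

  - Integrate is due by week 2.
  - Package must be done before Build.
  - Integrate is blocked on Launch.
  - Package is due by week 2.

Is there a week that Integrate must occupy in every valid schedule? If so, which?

Precedence pushes Integrate to at least week 2; Integrate's own window allows nothing later than week 2.
So Integrate is pinned to week 2.

week 2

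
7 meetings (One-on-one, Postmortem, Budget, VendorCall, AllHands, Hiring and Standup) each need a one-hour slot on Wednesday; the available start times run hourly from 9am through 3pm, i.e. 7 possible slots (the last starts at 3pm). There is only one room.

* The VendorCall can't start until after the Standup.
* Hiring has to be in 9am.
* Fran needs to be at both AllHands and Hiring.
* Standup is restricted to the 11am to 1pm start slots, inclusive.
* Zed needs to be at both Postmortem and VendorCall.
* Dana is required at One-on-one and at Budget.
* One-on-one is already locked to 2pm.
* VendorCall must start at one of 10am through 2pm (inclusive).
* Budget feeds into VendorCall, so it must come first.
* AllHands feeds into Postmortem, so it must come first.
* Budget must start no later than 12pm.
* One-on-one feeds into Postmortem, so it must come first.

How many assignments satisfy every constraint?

Splitting on Budget: it can be 10am (3), 11am (1), 12pm (1). Listing each branch's schedules as (One-on-one, Postmortem, VendorCall, AllHands, Hiring, Standup):
Budget=10am: (2pm,3pm,12pm,1pm,9am,11am) (2pm,3pm,1pm,11am,9am,12pm) (2pm,3pm,1pm,12pm,9am,11am) — 3.
Budget=11am: (2pm,3pm,1pm,10am,9am,12pm) — 1.
Budget=12pm: (2pm,3pm,1pm,10am,9am,11am) — 1.
Summing: 3 + 1 + 1 = 5.

5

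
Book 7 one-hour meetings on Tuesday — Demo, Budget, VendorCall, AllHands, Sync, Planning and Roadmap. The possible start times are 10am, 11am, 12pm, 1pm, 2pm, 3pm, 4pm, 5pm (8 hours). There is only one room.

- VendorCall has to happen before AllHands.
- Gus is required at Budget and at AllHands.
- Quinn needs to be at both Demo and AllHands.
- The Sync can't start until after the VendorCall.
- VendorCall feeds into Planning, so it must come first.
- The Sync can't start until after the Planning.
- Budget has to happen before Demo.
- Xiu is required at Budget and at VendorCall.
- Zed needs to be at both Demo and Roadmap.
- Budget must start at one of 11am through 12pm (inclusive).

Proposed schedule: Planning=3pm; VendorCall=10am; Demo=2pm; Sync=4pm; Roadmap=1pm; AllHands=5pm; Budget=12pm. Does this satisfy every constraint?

Gus is required at Budget and at AllHands — holds.
The Sync can't start until after the Planning — holds.
Zed needs to be at both Demo and Roadmap — holds.
VendorCall has to happen before AllHands — holds.
There is only one room — holds.
Quinn needs to be at both Demo and AllHands — holds.
The Sync can't start until after the VendorCall — holds.
Xiu is required at Budget and at VendorCall — holds.
Budget must start at one of 11am through 12pm (inclusive) — holds.
Budget has to happen before Demo — holds.
VendorCall feeds into Planning, so it must come first — holds.

Yes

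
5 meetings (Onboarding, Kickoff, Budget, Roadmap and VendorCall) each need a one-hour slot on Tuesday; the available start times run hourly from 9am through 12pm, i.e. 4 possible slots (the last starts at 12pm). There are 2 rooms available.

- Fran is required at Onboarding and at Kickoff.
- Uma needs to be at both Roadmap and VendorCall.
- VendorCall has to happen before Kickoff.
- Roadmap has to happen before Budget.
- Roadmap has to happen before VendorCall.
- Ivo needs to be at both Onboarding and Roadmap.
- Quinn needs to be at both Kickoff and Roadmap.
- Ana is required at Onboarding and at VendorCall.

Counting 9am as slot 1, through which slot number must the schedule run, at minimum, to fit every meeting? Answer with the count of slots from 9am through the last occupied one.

The precedence chain requires at least 3 distinct slots.
With at most 2 per slot and 5 meetings, at least 3 slots are needed.
Could 3 slots be enough, i.e. nothing placed later than 11am? No: Budget must come after Roadmap (at 9am or later) → {10am, 11am}; Roadmap must come before Budget (at 11am or earlier) → {9am, 10am}; VendorCall must come after Roadmap (at 9am or later) → {10am, 11am}; Kickoff must come after VendorCall (at 10am or later) → {11am}; VendorCall must come before Kickoff (at 11am or earlier) → {10am}; Onboarding can't share with VendorCall (10am) → {9am, 11am}; Onboarding can't share with Kickoff (11am) → {9am}; Roadmap can't share with VendorCall (10am) → {9am}; Roadmap can't share with Onboarding (9am) → nothing is left.
So 3 slots is not enough.
4 works (last occupied slot: 12pm): for example Onboarding=12pm, VendorCall=10am, Roadmap=9am, Budget=10am, Kickoff=11am.

4 slots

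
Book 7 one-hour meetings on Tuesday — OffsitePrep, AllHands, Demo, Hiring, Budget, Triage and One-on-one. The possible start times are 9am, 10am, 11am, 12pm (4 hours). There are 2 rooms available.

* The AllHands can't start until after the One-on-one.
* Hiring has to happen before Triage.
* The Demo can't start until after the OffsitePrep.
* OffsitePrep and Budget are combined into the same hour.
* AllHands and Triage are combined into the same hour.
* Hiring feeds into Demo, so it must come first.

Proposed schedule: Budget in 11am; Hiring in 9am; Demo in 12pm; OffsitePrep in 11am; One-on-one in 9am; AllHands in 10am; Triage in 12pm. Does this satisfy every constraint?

Hiring has to happen before Triage — holds.
The Demo can't start until after the OffsitePrep — holds.
OffsitePrep and Budget are combined into the same hour — holds.
The AllHands can't start until after the One-on-one — holds.
AllHands and Triage are combined into the same hour — violated.
Hiring feeds into Demo, so it must come first — holds.
There are 2 rooms available — holds.

Invalid. AllHands and Triage are combined into the same hour.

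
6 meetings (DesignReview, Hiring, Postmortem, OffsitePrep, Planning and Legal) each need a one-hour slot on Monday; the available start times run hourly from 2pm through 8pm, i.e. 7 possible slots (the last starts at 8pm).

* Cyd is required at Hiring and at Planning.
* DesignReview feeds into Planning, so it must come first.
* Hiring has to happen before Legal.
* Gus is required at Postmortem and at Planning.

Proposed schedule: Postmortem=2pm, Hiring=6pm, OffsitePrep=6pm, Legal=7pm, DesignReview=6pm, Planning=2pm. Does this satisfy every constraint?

Invalid. Gus is required at Postmortem and at Planning.

Cyd is required at Hiring and at Planning — holds.
Gus is required at Postmortem and at Planning — violated.
DesignReview feeds into Planning, so it must come first — violated.
Hiring has to happen before Legal — holds.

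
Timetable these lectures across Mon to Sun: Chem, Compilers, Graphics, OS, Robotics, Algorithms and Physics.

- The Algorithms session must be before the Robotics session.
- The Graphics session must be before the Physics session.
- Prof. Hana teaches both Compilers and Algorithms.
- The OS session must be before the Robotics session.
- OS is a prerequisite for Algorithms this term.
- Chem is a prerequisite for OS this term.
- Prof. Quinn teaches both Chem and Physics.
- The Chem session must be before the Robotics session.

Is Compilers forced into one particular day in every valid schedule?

No

Compilers can be Mon (e.g. Chem in Mon, Robotics in Thu, Algorithms in Wed, Physics in Tue, OS in Tue, Compilers in Mon, Graphics in Mon) or Tue (e.g. Compilers in Tue, Robotics in Thu, Algorithms in Wed, Chem in Mon, Physics in Tue, Graphics in Mon, OS in Tue).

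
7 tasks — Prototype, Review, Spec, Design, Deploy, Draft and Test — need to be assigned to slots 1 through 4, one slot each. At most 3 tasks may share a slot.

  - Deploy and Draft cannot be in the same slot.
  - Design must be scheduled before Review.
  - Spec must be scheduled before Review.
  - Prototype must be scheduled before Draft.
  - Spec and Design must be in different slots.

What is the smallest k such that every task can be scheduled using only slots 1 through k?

3 slots

The precedence chain requires at least 2 distinct slots.
With at most 3 per slot and 7 tasks, at least 3 slots are needed.
3 works (last occupied slot: 3): for example Test=2, Prototype=1, Spec=1, Review=3, Deploy=1, Draft=2, Design=2.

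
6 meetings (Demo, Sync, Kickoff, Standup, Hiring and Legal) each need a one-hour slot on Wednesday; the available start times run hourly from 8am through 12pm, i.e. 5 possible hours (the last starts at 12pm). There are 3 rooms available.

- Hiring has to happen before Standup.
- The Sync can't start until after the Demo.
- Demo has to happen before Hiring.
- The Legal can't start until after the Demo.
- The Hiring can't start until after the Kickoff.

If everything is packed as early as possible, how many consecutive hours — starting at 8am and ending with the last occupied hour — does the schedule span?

3

The precedence chain requires at least 3 distinct hours.
With at most 3 per hour and 6 meetings, at least 2 hours are needed.
3 works (last occupied hour: 10am): for example Hiring=9am, Kickoff=8am, Sync=9am, Demo=8am, Legal=9am, Standup=10am.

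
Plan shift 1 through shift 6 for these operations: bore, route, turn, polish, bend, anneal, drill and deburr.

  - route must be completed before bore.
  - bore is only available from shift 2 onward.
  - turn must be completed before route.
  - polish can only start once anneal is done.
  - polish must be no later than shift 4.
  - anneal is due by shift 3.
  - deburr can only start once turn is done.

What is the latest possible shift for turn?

Downstream work caps turn at shift 4.
turn at shift 4 is achievable: route=shift 5, bore=shift 6, bend=shift 1, drill=shift 1, anneal=shift 1, deburr=shift 5, polish=shift 2, turn=shift 4.

shift 4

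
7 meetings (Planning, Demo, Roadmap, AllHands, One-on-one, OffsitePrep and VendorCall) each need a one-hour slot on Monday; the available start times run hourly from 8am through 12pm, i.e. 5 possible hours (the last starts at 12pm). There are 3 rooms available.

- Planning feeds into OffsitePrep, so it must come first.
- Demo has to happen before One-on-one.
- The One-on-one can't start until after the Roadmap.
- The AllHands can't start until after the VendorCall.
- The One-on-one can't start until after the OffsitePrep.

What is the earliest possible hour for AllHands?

9am

Precedence pushes AllHands to at least 9am.
AllHands at 9am is achievable: One-on-one in 10am, Demo in 8am, Roadmap in 9am, VendorCall in 8am, Planning in 8am, AllHands in 9am, OffsitePrep in 9am.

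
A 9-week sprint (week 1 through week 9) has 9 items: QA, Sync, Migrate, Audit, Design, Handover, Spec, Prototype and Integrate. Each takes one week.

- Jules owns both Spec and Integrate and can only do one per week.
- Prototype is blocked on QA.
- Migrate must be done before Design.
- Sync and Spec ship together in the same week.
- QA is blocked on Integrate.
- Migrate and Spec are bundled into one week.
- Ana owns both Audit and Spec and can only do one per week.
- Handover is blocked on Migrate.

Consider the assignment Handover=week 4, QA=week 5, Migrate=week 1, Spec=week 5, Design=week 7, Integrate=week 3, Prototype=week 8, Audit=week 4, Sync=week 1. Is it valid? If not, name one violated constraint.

Jules owns both Spec and Integrate and can only do one per week — holds.
Migrate must be done before Design — holds.
QA is blocked on Integrate — holds.
Migrate and Spec are bundled into one week — violated.
Sync and Spec ship together in the same week — violated.
Prototype is blocked on QA — holds.
Ana owns both Audit and Spec and can only do one per week — holds.
Handover is blocked on Migrate — holds.

No. Sync and Spec ship together in the same week is not satisfied.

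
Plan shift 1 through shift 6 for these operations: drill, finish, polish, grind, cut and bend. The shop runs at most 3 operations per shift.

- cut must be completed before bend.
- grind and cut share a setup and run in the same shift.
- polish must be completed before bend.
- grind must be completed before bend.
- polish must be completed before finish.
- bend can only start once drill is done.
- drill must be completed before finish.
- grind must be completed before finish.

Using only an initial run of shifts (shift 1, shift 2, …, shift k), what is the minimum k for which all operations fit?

3 shifts

The precedence chain requires at least 2 distinct shifts.
With at most 3 per shift and 6 operations, at least 2 shifts are needed.
Could 2 shifts be enough, i.e. nothing placed later than shift 2? No: finish must come after grind (at shift 1 or later) → {shift 2}; grind must come before finish (at shift 2 or earlier) → {shift 1}; bend must come after polish (at shift 1 or later) → {shift 2}; polish must come before bend (at shift 2 or earlier) → {shift 1}; cut must come before bend (at shift 2 or earlier) → {shift 1}; drill must come before bend (at shift 2 or earlier) → {shift 1}; that puts drill, polish, grind and cut all in shift 1 — more than 3 per shift.
So 2 shifts is not enough.
3 works (last occupied shift: shift 3): for example cut=shift 2; bend=shift 3; drill=shift 1; grind=shift 2; finish=shift 3; polish=shift 1.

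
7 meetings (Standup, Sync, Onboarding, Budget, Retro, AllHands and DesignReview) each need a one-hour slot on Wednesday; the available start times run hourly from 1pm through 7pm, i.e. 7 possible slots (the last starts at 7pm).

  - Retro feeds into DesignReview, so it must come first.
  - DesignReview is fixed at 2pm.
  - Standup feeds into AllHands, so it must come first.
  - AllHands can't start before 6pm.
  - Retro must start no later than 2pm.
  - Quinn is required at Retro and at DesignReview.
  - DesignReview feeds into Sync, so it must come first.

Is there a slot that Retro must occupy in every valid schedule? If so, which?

1pm

Retro's window is 1pm–2pm.
DesignReview is fixed at 2pm, and Retro can't share a slot with DesignReview.
So Retro must be 1pm.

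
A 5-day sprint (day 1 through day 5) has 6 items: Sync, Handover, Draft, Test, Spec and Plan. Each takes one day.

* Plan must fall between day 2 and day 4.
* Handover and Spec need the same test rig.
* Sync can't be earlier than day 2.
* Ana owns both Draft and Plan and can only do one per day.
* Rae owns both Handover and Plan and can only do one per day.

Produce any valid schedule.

Spec=day 2; Handover=day 1; Draft=day 1; Test=day 1; Sync=day 2; Plan=day 2

Checking: Draft(day 1) != Plan(day 2); Handover(day 1) != Spec(day 2); Handover(day 1) != Plan(day 2); Sync=day 2 in [day 2,day 5]; Plan=day 2 in [day 2,day 4].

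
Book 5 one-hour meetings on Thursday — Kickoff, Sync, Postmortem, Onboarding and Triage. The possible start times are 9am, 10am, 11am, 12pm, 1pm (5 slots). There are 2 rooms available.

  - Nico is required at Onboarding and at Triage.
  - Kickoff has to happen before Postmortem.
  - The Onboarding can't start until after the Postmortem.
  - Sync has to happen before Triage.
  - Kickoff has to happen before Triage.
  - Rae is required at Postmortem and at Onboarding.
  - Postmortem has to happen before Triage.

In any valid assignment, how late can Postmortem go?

Precedence pushes Postmortem to at least 10am; downstream work caps Postmortem at 12pm.
Postmortem at 11am is achievable: Sync=9am, Triage=12pm, Kickoff=9am, Postmortem=11am, Onboarding=1pm.
Nothing later works — the conflict and capacity constraints rule out every slot after 11am.

11am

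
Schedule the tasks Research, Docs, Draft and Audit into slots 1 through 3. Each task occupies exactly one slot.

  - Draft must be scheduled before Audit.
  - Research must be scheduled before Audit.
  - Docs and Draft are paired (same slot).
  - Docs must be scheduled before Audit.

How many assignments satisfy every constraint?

Splitting on Research: it can be 1 (3), 2 (2). Listing each branch's schedules as (Docs, Draft, Audit):
Research=1: (1,1,2) (1,1,3) (2,2,3) — 3.
Research=2: (1,1,3) (2,2,3) — 2.
Summing: 3 + 2 = 5.

5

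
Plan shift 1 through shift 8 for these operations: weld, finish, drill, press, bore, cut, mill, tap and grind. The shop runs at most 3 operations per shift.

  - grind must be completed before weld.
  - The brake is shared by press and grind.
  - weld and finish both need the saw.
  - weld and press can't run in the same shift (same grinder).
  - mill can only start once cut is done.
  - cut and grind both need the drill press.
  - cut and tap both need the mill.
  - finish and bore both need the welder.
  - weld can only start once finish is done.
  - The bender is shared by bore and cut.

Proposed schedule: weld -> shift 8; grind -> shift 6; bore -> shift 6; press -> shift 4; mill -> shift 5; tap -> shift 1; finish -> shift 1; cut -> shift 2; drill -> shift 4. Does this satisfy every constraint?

cut and tap both need the mill — holds.
grind must be completed before weld — holds.
The shop runs at most 3 operations per shift — holds.
weld and press can't run in the same shift (same grinder) — holds.
finish and bore both need the welder — holds.
weld and finish both need the saw — holds.
cut and grind both need the drill press — holds.
mill can only start once cut is done — holds.
The brake is shared by press and grind — holds.
The bender is shared by bore and cut — holds.
weld can only start once finish is done — holds.

Yes, all constraints hold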